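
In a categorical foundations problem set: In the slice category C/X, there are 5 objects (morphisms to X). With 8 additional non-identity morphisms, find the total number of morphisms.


In the slice category C/X, objects are morphisms to X.
Identity morphisms: 5 (one per object of C/X).
Non-identity morphisms: 8.
Total = 5 + 8 = 13

13


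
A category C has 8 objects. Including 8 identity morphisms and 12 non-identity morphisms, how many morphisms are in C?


Each object has an identity morphism, giving 8 identities.
Adding the 12 non-identity morphisms:
Total = 8 + 12 = 20

20


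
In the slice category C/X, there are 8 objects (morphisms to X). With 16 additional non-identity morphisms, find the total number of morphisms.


In the slice category C/X, objects are morphisms to X.
Identity morphisms: 8 (one per object of C/X).
Non-identity morphisms: 16.
Total = 8 + 16 = 24

24


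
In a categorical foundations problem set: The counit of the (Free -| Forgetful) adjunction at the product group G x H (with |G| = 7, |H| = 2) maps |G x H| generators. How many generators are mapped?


The counit epsilon_K: F(U(K)) -> K of the Free-Forgetful adjunction
maps |K| generators of F(U(K)) into K. For K = G x H (the product group),
|G x H| = |G| * |H|.
Total generators mapped = 7 * 2 = 14.

14


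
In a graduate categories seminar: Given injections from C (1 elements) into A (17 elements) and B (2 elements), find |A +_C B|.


The pushout A +_C B identifies the images of C in A and B.
|A +_C B| = |A| + |B| - |C| (for injections).
= 17 + 2 - 1 = 18

18


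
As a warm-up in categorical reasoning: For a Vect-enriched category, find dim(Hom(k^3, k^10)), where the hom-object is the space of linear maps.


In Vect-enriched categories, Hom(k^n, k^m) is the space of m x n matrices.
dim(Hom(k^3, k^10)) = 10 * 3 = 30

30


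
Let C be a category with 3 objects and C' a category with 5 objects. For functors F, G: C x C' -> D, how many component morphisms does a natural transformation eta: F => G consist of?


A natural transformation eta: F => G assigns one component morphism per
object of the domain category.
The domain is the product category C x C', so
|Ob(C x C')| = |Ob(C)| * |Ob(C')| = 3 * 5 = 15.
Therefore eta has 15 component morphisms.

15


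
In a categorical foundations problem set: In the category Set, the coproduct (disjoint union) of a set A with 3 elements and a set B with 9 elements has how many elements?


In Set, the coproduct A + B is the disjoint union.
|A + B| = |A| + |B| = 3 + 9 = 12

12


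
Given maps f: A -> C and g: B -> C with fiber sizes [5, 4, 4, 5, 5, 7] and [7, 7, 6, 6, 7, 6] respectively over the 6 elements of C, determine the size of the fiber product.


The pullback A x_C B consists of pairs (a, b) with f(a) = g(b).
For each element c in C, the fiber product has |f^-1(c)| * |g^-1(c)| elements.
Summing over C: 5 * 7 + 4 * 7 + 4 * 6 + 5 * 6 + 5 * 7 + 7 * 6
= 35 + 28 + 24 + 30 + 35 + 42 = 194

194


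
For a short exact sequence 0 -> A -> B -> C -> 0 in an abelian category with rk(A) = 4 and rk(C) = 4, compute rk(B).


For a short exact sequence 0 -> A -> B -> C -> 0,
rank is additive: rank(B) = rank(A) + rank(C).
rank(B) = 4 + 4 = 8

8


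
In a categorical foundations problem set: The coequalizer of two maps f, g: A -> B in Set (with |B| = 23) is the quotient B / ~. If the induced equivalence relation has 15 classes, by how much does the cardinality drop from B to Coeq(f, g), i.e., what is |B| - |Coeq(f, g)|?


The coequalizer Coeq(f, g) = B / ~ has one element per equivalence class.
|B| = 23, |Coeq(f, g)| = 15.
|B| - |Coeq(f, g)| = 23 - 15 = 8.

8


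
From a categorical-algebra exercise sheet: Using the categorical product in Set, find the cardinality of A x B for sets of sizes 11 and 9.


In Set, the product A x B is the Cartesian product.
By the universal property, |A x B| = |A| * |B|.
|A x B| = 11 * 9 = 99

99


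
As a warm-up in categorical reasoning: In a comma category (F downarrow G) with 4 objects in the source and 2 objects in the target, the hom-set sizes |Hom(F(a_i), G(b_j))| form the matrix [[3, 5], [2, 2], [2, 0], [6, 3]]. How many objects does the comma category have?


Objects of (F downarrow G) are triples (a, b, h: F(a)->G(b)).
The count equals the sum of all entries in the hom-matrix.
sum(row 0) = 8
sum(row 1) = 4
sum(row 2) = 2
sum(row 3) = 9
Grand total = 23

23


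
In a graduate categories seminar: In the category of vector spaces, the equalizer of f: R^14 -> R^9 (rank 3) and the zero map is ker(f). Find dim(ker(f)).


The equalizer of f and the zero map is ker(f).
By the rank-nullity theorem: dim(ker(f)) = dim(domain) - rank(f).
dim(ker(f)) = 14 - 3 = 11

11


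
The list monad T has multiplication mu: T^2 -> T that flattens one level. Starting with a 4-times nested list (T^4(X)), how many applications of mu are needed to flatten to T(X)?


Each application of mu: T^2 -> T removes one layer of nesting.
Starting at depth 4 (i.e., T^4(X)), we need to reach T(X).
Number of mu applications = 4 - 1 = 3

3


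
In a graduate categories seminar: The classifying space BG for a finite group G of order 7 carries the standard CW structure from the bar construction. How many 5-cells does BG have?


In the bar-construction CW model of BG, the n-cells are indexed by
n-tuples [g_1|...|g_n] of non-identity elements of G (degenerate
simplices with some g_i = e do not contribute cells), so there are
(|G| - 1)^n n-cells.
For dim = 5 with |G| = 7:
cells = (7 - 1)^5 = 6^5 = 7776

7776


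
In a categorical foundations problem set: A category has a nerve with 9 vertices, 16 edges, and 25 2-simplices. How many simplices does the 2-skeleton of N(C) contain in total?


The 2-skeleton of the nerve N(C) consists of simplices in dimensions 0, 1, 2:
  |N(C)_0| = 9 (objects)
  |N(C)_1| = 16 (morphisms)
  |N(C)_2| = 25 (composable pairs)
Total = 9 + 16 + 25 = 50

50


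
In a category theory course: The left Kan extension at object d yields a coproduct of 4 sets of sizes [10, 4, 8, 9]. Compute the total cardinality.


Pointwise, the left Kan extension (Lan_F H)(d) is the colimit, indexed
by the comma category (F downarrow d), of H composed with the
projection (F downarrow d) -> C. Here that colimit is given
as a coproduct (disjoint union) of sets, so its cardinality is the
sum of the sizes of the summands.
Coproduct of sets with sizes: 10 + 4 + 8 + 9
= 31

31


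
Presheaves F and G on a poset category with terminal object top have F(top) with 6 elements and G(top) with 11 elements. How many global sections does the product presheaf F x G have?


Global sections of a presheaf on a poset with terminal top satisfy
Gamma(H) ~ H(top). Presheaves admit pointwise products, so
(F x G)(top) = F(top) x G(top) (Cartesian product).
|Gamma(F x G)| = |F(top)| * |G(top)| = 6 * 11 = 66.

66


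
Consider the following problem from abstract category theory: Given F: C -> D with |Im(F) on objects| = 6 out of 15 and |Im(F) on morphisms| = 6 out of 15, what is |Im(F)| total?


The image of F consists of distinct objects and distinct morphisms.
|Im(F)| on objects = 6
|Im(F)| on morphisms = 6
Total image cardinality = 6 + 6 = 12

12


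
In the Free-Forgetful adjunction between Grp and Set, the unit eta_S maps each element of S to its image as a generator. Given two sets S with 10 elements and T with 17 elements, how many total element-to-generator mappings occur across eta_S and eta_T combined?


The unit eta_X: X -> U(F(X)) of the Free-Forgetful adjunction
maps each element of X to a generator of F(X). For X = S + T (disjoint
union in Set), |S + T| = |S| + |T|.
Total mappings = 10 + 17 = 27.

27


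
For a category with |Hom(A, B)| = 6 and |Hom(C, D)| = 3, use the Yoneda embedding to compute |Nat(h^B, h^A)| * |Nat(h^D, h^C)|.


By the Yoneda lemma, Nat(h^B, h^A) is isomorphic to Hom(A, B),
so |Nat(h^B, h^A)| = |Hom(A, B)| and |Nat(h^D, h^C)| = |Hom(C, D)|.
|Hom(A, B)| = 6, |Hom(C, D)| = 3.
|Nat(h^B, h^A) x Nat(h^D, h^C)| = 6 * 3 = 18

18


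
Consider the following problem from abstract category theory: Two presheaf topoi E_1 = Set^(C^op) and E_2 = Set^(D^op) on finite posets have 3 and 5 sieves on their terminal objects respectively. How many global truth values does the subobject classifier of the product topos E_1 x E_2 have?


In a product of presheaf topoi E_1 x E_2, the subobject classifier
is Omega = Omega_1 x Omega_2 (componentwise), so
|Omega(top)| = |Omega_1(top_1)| * |Omega_2(top_2)|.
= 3 * 5 = 15.

15


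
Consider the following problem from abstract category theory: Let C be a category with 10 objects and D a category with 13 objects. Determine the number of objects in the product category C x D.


The product category C x D has objects that are pairs (c, d).
Number of pairs = |Ob(C)| * |Ob(D)| = 10 * 13 = 130

130


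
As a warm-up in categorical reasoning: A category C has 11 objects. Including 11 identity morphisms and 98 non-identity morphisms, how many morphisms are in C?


Each object has an identity morphism, giving 11 identities.
Adding the 98 non-identity morphisms:
Total = 11 + 98 = 109

109


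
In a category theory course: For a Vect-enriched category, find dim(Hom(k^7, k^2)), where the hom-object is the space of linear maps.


In Vect-enriched categories, Hom(k^n, k^m) is the space of m x n matrices.
dim(Hom(k^7, k^2)) = 2 * 7 = 14

14


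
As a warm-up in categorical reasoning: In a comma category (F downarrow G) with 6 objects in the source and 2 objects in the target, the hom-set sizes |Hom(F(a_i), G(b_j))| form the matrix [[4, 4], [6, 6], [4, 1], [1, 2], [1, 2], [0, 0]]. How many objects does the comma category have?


Objects of (F downarrow G) are triples (a, b, h: F(a)->G(b)).
The count equals the sum of all entries in the hom-matrix.
sum(row 0) = 8
sum(row 1) = 12
sum(row 2) = 5
sum(row 3) = 3
sum(row 4) = 3
sum(row 5) = 0
Grand total = 31

31


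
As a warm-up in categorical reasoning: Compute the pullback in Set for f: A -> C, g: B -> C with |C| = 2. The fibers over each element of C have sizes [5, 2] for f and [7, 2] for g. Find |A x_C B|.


The pullback A x_C B consists of pairs (a, b) with f(a) = g(b).
For each element c in C, the fiber product has |f^-1(c)| * |g^-1(c)| elements.
Summing over C: 5 * 7 + 2 * 2
= 35 + 4 = 39

39


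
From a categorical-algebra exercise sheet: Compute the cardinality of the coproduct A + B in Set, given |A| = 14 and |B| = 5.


In Set, the coproduct A + B is the disjoint union.
|A + B| = |A| + |B| = 14 + 5 = 19

19


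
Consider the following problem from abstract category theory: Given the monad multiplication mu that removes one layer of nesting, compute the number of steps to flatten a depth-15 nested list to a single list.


Each application of mu: T^2 -> T removes one layer of nesting.
Starting at depth 15 (i.e., T^15(X)), we need to reach T(X).
Number of mu applications = 15 - 1 = 14

14


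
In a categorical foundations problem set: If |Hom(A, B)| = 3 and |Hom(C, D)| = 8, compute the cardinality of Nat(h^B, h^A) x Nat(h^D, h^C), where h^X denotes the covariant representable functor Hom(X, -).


By the Yoneda lemma, Nat(h^B, h^A) is isomorphic to Hom(A, B),
so |Nat(h^B, h^A)| = |Hom(A, B)| and |Nat(h^D, h^C)| = |Hom(C, D)|.
|Hom(A, B)| = 3, |Hom(C, D)| = 8.
|Nat(h^B, h^A) x Nat(h^D, h^C)| = 3 * 8 = 24

24


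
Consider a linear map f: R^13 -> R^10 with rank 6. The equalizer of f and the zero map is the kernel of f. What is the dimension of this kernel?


The equalizer of f and the zero map is ker(f).
By the rank-nullity theorem: dim(ker(f)) = dim(domain) - rank(f).
dim(ker(f)) = 13 - 6 = 7

7


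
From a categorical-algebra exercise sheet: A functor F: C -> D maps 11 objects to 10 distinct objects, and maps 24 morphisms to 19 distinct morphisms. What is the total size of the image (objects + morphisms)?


The image of F consists of distinct objects and distinct morphisms.
|Im(F)| on objects = 10
|Im(F)| on morphisms = 19
Total image cardinality = 10 + 19 = 29

29


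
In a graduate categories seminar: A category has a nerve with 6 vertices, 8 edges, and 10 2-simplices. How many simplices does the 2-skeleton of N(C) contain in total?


The 2-skeleton of the nerve N(C) consists of simplices in dimensions 0, 1, 2:
  |N(C)_0| = 6 (objects)
  |N(C)_1| = 8 (morphisms)
  |N(C)_2| = 10 (composable pairs)
Total = 6 + 8 + 10 = 24

24


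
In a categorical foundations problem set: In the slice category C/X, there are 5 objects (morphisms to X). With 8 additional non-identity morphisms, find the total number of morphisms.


In the slice category C/X, objects are morphisms to X.
Identity morphisms: 5 (one per object of C/X).
Non-identity morphisms: 8.
Total = 5 + 8 = 13

13


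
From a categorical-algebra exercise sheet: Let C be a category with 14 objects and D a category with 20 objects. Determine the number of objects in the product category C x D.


The product category C x D has objects that are pairs (c, d).
Number of pairs = |Ob(C)| * |Ob(D)| = 14 * 20 = 280

280


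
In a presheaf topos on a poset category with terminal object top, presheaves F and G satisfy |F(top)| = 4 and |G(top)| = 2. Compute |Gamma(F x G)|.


Global sections of a presheaf on a poset with terminal top satisfy
Gamma(H) ~ H(top). Presheaves admit pointwise products, so
(F x G)(top) = F(top) x G(top) (Cartesian product).
|Gamma(F x G)| = |F(top)| * |G(top)| = 4 * 2 = 8.

8


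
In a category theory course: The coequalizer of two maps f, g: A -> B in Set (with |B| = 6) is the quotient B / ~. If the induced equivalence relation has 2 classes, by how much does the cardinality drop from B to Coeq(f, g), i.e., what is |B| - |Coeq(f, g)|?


The coequalizer Coeq(f, g) = B / ~ has one element per equivalence class.
|B| = 6, |Coeq(f, g)| = 2.
|B| - |Coeq(f, g)| = 6 - 2 = 4.

4


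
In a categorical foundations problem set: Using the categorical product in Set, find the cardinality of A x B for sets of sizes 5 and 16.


In Set, the product A x B is the Cartesian product.
By the universal property, |A x B| = |A| * |B|.
|A x B| = 5 * 16 = 80

80


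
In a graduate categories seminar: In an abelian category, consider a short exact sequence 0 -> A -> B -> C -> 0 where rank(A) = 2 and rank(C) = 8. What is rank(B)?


For a short exact sequence 0 -> A -> B -> C -> 0,
rank is additive: rank(B) = rank(A) + rank(C).
rank(B) = 2 + 8 = 10

10


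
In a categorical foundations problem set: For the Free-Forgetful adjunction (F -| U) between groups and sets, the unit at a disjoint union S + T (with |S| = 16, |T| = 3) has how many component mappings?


The unit eta_X: X -> U(F(X)) of the Free-Forgetful adjunction
maps each element of X to a generator of F(X). For X = S + T (disjoint
union in Set), |S + T| = |S| + |T|.
Total mappings = 16 + 3 = 19.

19


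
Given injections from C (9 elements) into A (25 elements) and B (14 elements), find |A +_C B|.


The pushout A +_C B identifies the images of C in A and B.
|A +_C B| = |A| + |B| - |C| (for injections).
= 25 + 14 - 9 = 30

30


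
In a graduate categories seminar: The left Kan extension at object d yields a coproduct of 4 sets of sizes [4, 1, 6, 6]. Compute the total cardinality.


Pointwise, the left Kan extension (Lan_F H)(d) is the colimit, indexed
by the comma category (F downarrow d), of H composed with the
projection (F downarrow d) -> C. Here that colimit is given
as a coproduct (disjoint union) of sets, so its cardinality is the
sum of the sizes of the summands.
Coproduct of sets with sizes: 4 + 1 + 6 + 6
= 17

17


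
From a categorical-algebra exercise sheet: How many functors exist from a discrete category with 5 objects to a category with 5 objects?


A functor from a discrete category C to D is determined by
where each object maps. Each of the 5 objects of C can map
to any of the 5 objects of D independently.
Number of functors = 5^5 = 3125

3125


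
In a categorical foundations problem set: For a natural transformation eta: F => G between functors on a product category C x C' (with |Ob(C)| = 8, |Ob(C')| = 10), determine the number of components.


A natural transformation eta: F => G assigns one component morphism per
object of the domain category.
The domain is the product category C x C', so
|Ob(C x C')| = |Ob(C)| * |Ob(C')| = 8 * 10 = 80.
Therefore eta has 80 component morphisms.

80


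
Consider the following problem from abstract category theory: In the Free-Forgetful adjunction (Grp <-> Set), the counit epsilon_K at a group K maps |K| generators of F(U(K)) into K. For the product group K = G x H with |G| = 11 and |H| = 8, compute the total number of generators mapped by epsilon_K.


The counit epsilon_K: F(U(K)) -> K of the Free-Forgetful adjunction
maps |K| generators of F(U(K)) into K. For K = G x H (the product group),
|G x H| = |G| * |H|.
Total generators mapped = 11 * 8 = 88.

88


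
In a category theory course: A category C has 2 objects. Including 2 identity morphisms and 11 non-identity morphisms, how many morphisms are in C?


Each object has an identity morphism, giving 2 identities.
Adding the 11 non-identity morphisms:
Total = 2 + 11 = 13

13


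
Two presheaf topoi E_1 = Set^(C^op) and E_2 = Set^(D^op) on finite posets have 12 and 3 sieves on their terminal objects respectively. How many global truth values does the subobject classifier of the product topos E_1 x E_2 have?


In a product of presheaf topoi E_1 x E_2, the subobject classifier
is Omega = Omega_1 x Omega_2 (componentwise), so
|Omega(top)| = |Omega_1(top_1)| * |Omega_2(top_2)|.
= 12 * 3 = 36.

36


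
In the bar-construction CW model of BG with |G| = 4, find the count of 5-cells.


In the bar-construction CW model of BG, the n-cells are indexed by
n-tuples [g_1|...|g_n] of non-identity elements of G (degenerate
simplices with some g_i = e do not contribute cells), so there are
(|G| - 1)^n n-cells.
For dim = 5 with |G| = 4:
cells = (4 - 1)^5 = 3^5 = 243

243


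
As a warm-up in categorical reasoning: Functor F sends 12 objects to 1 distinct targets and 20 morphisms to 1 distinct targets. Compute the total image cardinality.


The image of F consists of distinct objects and distinct morphisms.
|Im(F)| on objects = 1
|Im(F)| on morphisms = 1
Total image cardinality = 1 + 1 = 2

2


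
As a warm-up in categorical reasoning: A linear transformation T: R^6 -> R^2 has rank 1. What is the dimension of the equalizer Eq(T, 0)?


The equalizer of f and the zero map is ker(f).
By the rank-nullity theorem: dim(ker(f)) = dim(domain) - rank(f).
dim(ker(f)) = 6 - 1 = 5

5


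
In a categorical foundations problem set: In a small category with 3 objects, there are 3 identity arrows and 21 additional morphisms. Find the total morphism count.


Each object has an identity morphism, giving 3 identities.
Adding the 21 non-identity morphisms:
Total = 3 + 21 = 24

24


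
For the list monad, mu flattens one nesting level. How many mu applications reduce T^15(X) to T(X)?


Each application of mu: T^2 -> T removes one layer of nesting.
Starting at depth 15 (i.e., T^15(X)), we need to reach T(X).
Number of mu applications = 15 - 1 = 14

14


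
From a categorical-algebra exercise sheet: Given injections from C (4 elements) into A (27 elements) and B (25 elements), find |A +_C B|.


The pushout A +_C B identifies the images of C in A and B.
|A +_C B| = |A| + |B| - |C| (for injections).
= 27 + 25 - 4 = 48

48


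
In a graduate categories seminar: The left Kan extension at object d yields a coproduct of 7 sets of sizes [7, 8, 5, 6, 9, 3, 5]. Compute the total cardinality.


Pointwise, the left Kan extension (Lan_F H)(d) is the colimit, indexed
by the comma category (F downarrow d), of H composed with the
projection (F downarrow d) -> C. Here that colimit is given
as a coproduct (disjoint union) of sets, so its cardinality is the
sum of the sizes of the summands.
Coproduct of sets with sizes: 7 + 8 + 5 + 6 + 9 + 3 + 5
= 43

43


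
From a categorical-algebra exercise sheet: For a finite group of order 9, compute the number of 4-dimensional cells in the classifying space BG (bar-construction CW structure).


In the bar-construction CW model of BG, the n-cells are indexed by
n-tuples [g_1|...|g_n] of non-identity elements of G (degenerate
simplices with some g_i = e do not contribute cells), so there are
(|G| - 1)^n n-cells.
For dim = 4 with |G| = 9:
cells = (9 - 1)^4 = 8^4 = 4096

4096


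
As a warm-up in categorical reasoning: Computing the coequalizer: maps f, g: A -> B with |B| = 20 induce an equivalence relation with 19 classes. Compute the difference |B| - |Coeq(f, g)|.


The coequalizer Coeq(f, g) = B / ~ has one element per equivalence class.
|B| = 20, |Coeq(f, g)| = 19.
|B| - |Coeq(f, g)| = 20 - 19 = 1.

1


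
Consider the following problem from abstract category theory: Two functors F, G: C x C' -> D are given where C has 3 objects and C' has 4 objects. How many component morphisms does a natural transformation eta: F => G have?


A natural transformation eta: F => G assigns one component morphism per
object of the domain category.
The domain is the product category C x C', so
|Ob(C x C')| = |Ob(C)| * |Ob(C')| = 3 * 4 = 12.
Therefore eta has 12 component morphisms.

12


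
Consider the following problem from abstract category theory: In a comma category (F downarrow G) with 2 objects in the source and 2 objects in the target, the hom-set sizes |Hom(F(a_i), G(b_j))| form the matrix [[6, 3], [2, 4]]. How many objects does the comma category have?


Objects of (F downarrow G) are triples (a, b, h: F(a)->G(b)).
The count equals the sum of all entries in the hom-matrix.
sum(row 0) = 9
sum(row 1) = 6
Grand total = 15

15


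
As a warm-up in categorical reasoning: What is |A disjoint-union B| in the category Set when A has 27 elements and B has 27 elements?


In Set, the coproduct A + B is the disjoint union.
|A + B| = |A| + |B| = 27 + 27 = 54

54


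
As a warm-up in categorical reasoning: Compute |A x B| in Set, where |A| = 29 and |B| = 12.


In Set, the product A x B is the Cartesian product.
By the universal property, |A x B| = |A| * |B|.
|A x B| = 29 * 12 = 348

348


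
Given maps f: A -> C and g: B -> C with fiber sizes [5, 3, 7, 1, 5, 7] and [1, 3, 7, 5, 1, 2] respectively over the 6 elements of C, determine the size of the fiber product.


The pullback A x_C B consists of pairs (a, b) with f(a) = g(b).
For each element c in C, the fiber product has |f^-1(c)| * |g^-1(c)| elements.
Summing over C: 5 * 1 + 3 * 3 + 7 * 7 + 1 * 5 + 5 * 1 + 7 * 2
= 5 + 9 + 49 + 5 + 5 + 14 = 87

87


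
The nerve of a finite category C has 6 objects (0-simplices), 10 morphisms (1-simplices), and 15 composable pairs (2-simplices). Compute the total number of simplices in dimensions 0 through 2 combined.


The 2-skeleton of the nerve N(C) consists of simplices in dimensions 0, 1, 2:
  |N(C)_0| = 6 (objects)
  |N(C)_1| = 10 (morphisms)
  |N(C)_2| = 15 (composable pairs)
Total = 6 + 10 + 15 = 31

31


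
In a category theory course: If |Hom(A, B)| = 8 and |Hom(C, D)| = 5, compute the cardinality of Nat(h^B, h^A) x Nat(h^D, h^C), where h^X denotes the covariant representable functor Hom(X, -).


By the Yoneda lemma, Nat(h^B, h^A) is isomorphic to Hom(A, B),
so |Nat(h^B, h^A)| = |Hom(A, B)| and |Nat(h^D, h^C)| = |Hom(C, D)|.
|Hom(A, B)| = 8, |Hom(C, D)| = 5.
|Nat(h^B, h^A) x Nat(h^D, h^C)| = 8 * 5 = 40

40


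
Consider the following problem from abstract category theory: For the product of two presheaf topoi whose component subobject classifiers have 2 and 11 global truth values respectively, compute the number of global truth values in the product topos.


In a product of presheaf topoi E_1 x E_2, the subobject classifier
is Omega = Omega_1 x Omega_2 (componentwise), so
|Omega(top)| = |Omega_1(top_1)| * |Omega_2(top_2)|.
= 2 * 11 = 22.

22


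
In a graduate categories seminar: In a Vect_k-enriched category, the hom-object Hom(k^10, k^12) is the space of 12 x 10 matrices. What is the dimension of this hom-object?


In Vect-enriched categories, Hom(k^n, k^m) is the space of m x n matrices.
dim(Hom(k^10, k^12)) = 12 * 10 = 120

120


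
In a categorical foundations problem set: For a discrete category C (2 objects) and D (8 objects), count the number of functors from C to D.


A functor from a discrete category C to D is determined by
where each object maps. Each of the 2 objects of C can map
to any of the 8 objects of D independently.
Number of functors = 8^2 = 64

64


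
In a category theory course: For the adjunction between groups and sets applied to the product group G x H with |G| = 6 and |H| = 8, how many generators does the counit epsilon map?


The counit epsilon_K: F(U(K)) -> K of the Free-Forgetful adjunction
maps |K| generators of F(U(K)) into K. For K = G x H (the product group),
|G x H| = |G| * |H|.
Total generators mapped = 6 * 8 = 48.

48


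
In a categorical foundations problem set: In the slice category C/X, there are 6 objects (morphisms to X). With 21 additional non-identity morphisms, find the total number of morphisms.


In the slice category C/X, objects are morphisms to X.
Identity morphisms: 6 (one per object of C/X).
Non-identity morphisms: 21.
Total = 6 + 21 = 27

27


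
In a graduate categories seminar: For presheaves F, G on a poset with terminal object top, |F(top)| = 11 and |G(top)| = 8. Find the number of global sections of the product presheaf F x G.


Global sections of a presheaf on a poset with terminal top satisfy
Gamma(H) ~ H(top). Presheaves admit pointwise products, so
(F x G)(top) = F(top) x G(top) (Cartesian product).
|Gamma(F x G)| = |F(top)| * |G(top)| = 11 * 8 = 88.

88


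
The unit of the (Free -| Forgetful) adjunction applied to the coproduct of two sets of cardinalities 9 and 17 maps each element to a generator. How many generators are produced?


The unit eta_X: X -> U(F(X)) of the Free-Forgetful adjunction
maps each element of X to a generator of F(X). For X = S + T (disjoint
union in Set), |S + T| = |S| + |T|.
Total mappings = 9 + 17 = 26.

26


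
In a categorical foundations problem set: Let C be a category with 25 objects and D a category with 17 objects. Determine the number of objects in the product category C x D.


The product category C x D has objects that are pairs (c, d).
Number of pairs = |Ob(C)| * |Ob(D)| = 25 * 17 = 425

425


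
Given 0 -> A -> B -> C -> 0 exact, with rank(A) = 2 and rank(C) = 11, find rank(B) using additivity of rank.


For a short exact sequence 0 -> A -> B -> C -> 0,
rank is additive: rank(B) = rank(A) + rank(C).
rank(B) = 2 + 11 = 13

13


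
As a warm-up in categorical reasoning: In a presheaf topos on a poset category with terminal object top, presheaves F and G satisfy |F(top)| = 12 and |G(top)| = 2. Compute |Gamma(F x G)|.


Global sections of a presheaf on a poset with terminal top satisfy
Gamma(H) ~ H(top). Presheaves admit pointwise products, so
(F x G)(top) = F(top) x G(top) (Cartesian product).
|Gamma(F x G)| = |F(top)| * |G(top)| = 12 * 2 = 24.

24


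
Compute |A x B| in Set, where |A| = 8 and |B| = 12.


In Set, the product A x B is the Cartesian product.
By the universal property, |A x B| = |A| * |B|.
|A x B| = 8 * 12 = 96

96


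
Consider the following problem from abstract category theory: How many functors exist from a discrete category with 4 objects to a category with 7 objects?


A functor from a discrete category C to D is determined by
where each object maps. Each of the 4 objects of C can map
to any of the 7 objects of D independently.
Number of functors = 7^4 = 2401

2401


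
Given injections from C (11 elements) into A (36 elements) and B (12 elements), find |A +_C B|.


The pushout A +_C B identifies the images of C in A and B.
|A +_C B| = |A| + |B| - |C| (for injections).
= 36 + 12 - 11 = 37

37


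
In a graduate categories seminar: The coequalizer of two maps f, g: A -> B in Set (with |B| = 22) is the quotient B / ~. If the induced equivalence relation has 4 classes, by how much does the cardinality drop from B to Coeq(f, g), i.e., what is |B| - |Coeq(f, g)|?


The coequalizer Coeq(f, g) = B / ~ has one element per equivalence class.
|B| = 22, |Coeq(f, g)| = 4.
|B| - |Coeq(f, g)| = 22 - 4 = 18.

18


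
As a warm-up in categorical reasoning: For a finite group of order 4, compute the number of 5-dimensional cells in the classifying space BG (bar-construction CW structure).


In the bar-construction CW model of BG, the n-cells are indexed by
n-tuples [g_1|...|g_n] of non-identity elements of G (degenerate
simplices with some g_i = e do not contribute cells), so there are
(|G| - 1)^n n-cells.
For dim = 5 with |G| = 4:
cells = (4 - 1)^5 = 3^5 = 243

243


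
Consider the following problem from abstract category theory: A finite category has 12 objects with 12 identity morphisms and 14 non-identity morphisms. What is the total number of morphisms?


Each object has an identity morphism, giving 12 identities.
Adding the 14 non-identity morphisms:
Total = 12 + 14 = 26

26


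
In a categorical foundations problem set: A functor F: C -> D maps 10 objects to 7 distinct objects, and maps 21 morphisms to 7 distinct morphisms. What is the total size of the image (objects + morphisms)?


The image of F consists of distinct objects and distinct morphisms.
|Im(F)| on objects = 7
|Im(F)| on morphisms = 7
Total image cardinality = 7 + 7 = 14

14


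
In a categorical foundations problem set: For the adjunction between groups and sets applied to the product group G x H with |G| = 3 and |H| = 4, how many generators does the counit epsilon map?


The counit epsilon_K: F(U(K)) -> K of the Free-Forgetful adjunction
maps |K| generators of F(U(K)) into K. For K = G x H (the product group),
|G x H| = |G| * |H|.
Total generators mapped = 3 * 4 = 12.

12


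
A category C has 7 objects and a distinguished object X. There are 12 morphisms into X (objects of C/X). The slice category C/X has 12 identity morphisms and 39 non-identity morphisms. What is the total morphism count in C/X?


In the slice category C/X, objects are morphisms to X.
Identity morphisms: 12 (one per object of C/X).
Non-identity morphisms: 39.
Total = 12 + 39 = 51

51


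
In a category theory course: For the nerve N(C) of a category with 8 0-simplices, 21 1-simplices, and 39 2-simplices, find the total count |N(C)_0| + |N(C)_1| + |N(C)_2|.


The 2-skeleton of the nerve N(C) consists of simplices in dimensions 0, 1, 2:
  |N(C)_0| = 8 (objects)
  |N(C)_1| = 21 (morphisms)
  |N(C)_2| = 39 (composable pairs)
Total = 8 + 21 + 39 = 68

68


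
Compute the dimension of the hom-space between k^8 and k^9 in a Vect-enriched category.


In Vect-enriched categories, Hom(k^n, k^m) is the space of m x n matrices.
dim(Hom(k^8, k^9)) = 9 * 8 = 72

72


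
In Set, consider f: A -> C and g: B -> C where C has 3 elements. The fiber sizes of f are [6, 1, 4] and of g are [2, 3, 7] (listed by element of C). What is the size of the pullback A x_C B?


The pullback A x_C B consists of pairs (a, b) with f(a) = g(b).
For each element c in C, the fiber product has |f^-1(c)| * |g^-1(c)| elements.
Summing over C: 6 * 2 + 1 * 3 + 4 * 7
= 12 + 3 + 28 = 43

43


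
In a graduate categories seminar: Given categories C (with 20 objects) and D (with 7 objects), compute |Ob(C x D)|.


The product category C x D has objects that are pairs (c, d).
Number of pairs = |Ob(C)| * |Ob(D)| = 20 * 7 = 140

140


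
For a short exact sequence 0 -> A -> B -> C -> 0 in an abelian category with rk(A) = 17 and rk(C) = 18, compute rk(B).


For a short exact sequence 0 -> A -> B -> C -> 0,
rank is additive: rank(B) = rank(A) + rank(C).
rank(B) = 17 + 18 = 35

35


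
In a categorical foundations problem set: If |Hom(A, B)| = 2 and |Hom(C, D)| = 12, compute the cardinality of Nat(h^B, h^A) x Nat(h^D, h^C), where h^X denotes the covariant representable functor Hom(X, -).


By the Yoneda lemma, Nat(h^B, h^A) is isomorphic to Hom(A, B),
so |Nat(h^B, h^A)| = |Hom(A, B)| and |Nat(h^D, h^C)| = |Hom(C, D)|.
|Hom(A, B)| = 2, |Hom(C, D)| = 12.
|Nat(h^B, h^A) x Nat(h^D, h^C)| = 2 * 12 = 24

24


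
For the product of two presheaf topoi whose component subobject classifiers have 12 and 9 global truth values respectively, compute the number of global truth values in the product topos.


In a product of presheaf topoi E_1 x E_2, the subobject classifier
is Omega = Omega_1 x Omega_2 (componentwise), so
|Omega(top)| = |Omega_1(top_1)| * |Omega_2(top_2)|.
= 12 * 9 = 108.

108


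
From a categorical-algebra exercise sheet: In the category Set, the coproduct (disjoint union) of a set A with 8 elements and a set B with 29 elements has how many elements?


In Set, the coproduct A + B is the disjoint union.
|A + B| = |A| + |B| = 8 + 29 = 37

37


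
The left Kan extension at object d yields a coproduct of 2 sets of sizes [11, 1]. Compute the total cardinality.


Pointwise, the left Kan extension (Lan_F H)(d) is the colimit, indexed
by the comma category (F downarrow d), of H composed with the
projection (F downarrow d) -> C. Here that colimit is given
as a coproduct (disjoint union) of sets, so its cardinality is the
sum of the sizes of the summands.
Coproduct of sets with sizes: 11 + 1
= 12

12


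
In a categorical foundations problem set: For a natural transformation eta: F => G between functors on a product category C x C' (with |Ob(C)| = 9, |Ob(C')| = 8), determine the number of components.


A natural transformation eta: F => G assigns one component morphism per
object of the domain category.
The domain is the product category C x C', so
|Ob(C x C')| = |Ob(C)| * |Ob(C')| = 9 * 8 = 72.
Therefore eta has 72 component morphisms.

72


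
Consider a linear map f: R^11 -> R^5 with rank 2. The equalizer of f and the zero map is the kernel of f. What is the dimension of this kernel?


The equalizer of f and the zero map is ker(f).
By the rank-nullity theorem: dim(ker(f)) = dim(domain) - rank(f).
dim(ker(f)) = 11 - 2 = 9

9


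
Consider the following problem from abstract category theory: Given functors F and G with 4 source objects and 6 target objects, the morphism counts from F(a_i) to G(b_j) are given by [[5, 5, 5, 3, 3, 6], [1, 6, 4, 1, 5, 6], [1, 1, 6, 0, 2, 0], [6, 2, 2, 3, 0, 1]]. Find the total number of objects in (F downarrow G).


Objects of (F downarrow G) are triples (a, b, h: F(a)->G(b)).
The count equals the sum of all entries in the hom-matrix.
sum(row 0) = 27
sum(row 1) = 23
sum(row 2) = 10
sum(row 3) = 14
Grand total = 74

74


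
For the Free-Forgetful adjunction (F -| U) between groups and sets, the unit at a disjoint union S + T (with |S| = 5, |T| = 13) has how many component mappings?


The unit eta_X: X -> U(F(X)) of the Free-Forgetful adjunction
maps each element of X to a generator of F(X). For X = S + T (disjoint
union in Set), |S + T| = |S| + |T|.
Total mappings = 5 + 13 = 18.

18


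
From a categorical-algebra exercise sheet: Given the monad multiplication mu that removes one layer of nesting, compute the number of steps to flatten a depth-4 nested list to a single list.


Each application of mu: T^2 -> T removes one layer of nesting.
Starting at depth 4 (i.e., T^4(X)), we need to reach T(X).
Number of mu applications = 4 - 1 = 3

3


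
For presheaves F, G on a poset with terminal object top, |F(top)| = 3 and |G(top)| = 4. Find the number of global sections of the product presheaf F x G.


Global sections of a presheaf on a poset with terminal top satisfy
Gamma(H) ~ H(top). Presheaves admit pointwise products, so
(F x G)(top) = F(top) x G(top) (Cartesian product).
|Gamma(F x G)| = |F(top)| * |G(top)| = 3 * 4 = 12.

12


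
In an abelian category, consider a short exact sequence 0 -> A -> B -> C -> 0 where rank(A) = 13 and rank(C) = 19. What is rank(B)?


For a short exact sequence 0 -> A -> B -> C -> 0,
rank is additive: rank(B) = rank(A) + rank(C).
rank(B) = 13 + 19 = 32

32


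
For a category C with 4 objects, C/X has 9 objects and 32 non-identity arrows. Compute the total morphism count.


In the slice category C/X, objects are morphisms to X.
Identity morphisms: 9 (one per object of C/X).
Non-identity morphisms: 32.
Total = 9 + 32 = 41

41


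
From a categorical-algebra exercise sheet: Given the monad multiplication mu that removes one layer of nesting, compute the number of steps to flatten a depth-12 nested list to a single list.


Each application of mu: T^2 -> T removes one layer of nesting.
Starting at depth 12 (i.e., T^12(X)), we need to reach T(X).
Number of mu applications = 12 - 1 = 11

11


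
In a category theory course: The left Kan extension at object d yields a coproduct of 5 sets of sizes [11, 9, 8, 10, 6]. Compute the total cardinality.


Pointwise, the left Kan extension (Lan_F H)(d) is the colimit, indexed
by the comma category (F downarrow d), of H composed with the
projection (F downarrow d) -> C. Here that colimit is given
as a coproduct (disjoint union) of sets, so its cardinality is the
sum of the sizes of the summands.
Coproduct of sets with sizes: 11 + 9 + 8 + 10 + 6
= 44

44


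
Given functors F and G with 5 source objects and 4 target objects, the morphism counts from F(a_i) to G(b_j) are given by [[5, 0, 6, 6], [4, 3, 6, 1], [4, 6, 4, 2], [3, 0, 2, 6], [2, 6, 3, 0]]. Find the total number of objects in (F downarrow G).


Objects of (F downarrow G) are triples (a, b, h: F(a)->G(b)).
The count equals the sum of all entries in the hom-matrix.
sum(row 0) = 17
sum(row 1) = 14
sum(row 2) = 16
sum(row 3) = 11
sum(row 4) = 11
Grand total = 69

69


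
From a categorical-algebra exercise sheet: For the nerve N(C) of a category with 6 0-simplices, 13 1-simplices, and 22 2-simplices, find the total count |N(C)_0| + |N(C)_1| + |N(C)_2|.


The 2-skeleton of the nerve N(C) consists of simplices in dimensions 0, 1, 2:
  |N(C)_0| = 6 (objects)
  |N(C)_1| = 13 (morphisms)
  |N(C)_2| = 22 (composable pairs)
Total = 6 + 13 + 22 = 41

41


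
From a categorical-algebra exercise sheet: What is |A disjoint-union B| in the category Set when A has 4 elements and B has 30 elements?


In Set, the coproduct A + B is the disjoint union.
|A + B| = |A| + |B| = 4 + 30 = 34

34


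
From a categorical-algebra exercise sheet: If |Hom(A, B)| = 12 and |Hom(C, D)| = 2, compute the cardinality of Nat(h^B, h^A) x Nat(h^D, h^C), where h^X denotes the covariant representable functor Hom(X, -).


By the Yoneda lemma, Nat(h^B, h^A) is isomorphic to Hom(A, B),
so |Nat(h^B, h^A)| = |Hom(A, B)| and |Nat(h^D, h^C)| = |Hom(C, D)|.
|Hom(A, B)| = 12, |Hom(C, D)| = 2.
|Nat(h^B, h^A) x Nat(h^D, h^C)| = 12 * 2 = 24

24


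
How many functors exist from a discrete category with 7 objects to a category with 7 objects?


A functor from a discrete category C to D is determined by
where each object maps. Each of the 7 objects of C can map
to any of the 7 objects of D independently.
Number of functors = 7^7 = 823543

823543


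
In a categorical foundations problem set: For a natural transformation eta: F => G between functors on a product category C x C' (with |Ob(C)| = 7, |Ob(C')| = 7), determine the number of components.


A natural transformation eta: F => G assigns one component morphism per
object of the domain category.
The domain is the product category C x C', so
|Ob(C x C')| = |Ob(C)| * |Ob(C')| = 7 * 7 = 49.
Therefore eta has 49 component morphisms.

49


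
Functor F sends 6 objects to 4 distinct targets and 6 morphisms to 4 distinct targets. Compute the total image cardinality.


The image of F consists of distinct objects and distinct morphisms.
|Im(F)| on objects = 4
|Im(F)| on morphisms = 4
Total image cardinality = 4 + 4 = 8

8


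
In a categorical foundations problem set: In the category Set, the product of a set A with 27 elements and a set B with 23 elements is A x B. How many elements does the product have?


In Set, the product A x B is the Cartesian product.
By the universal property, |A x B| = |A| * |B|.
|A x B| = 27 * 23 = 621

621
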